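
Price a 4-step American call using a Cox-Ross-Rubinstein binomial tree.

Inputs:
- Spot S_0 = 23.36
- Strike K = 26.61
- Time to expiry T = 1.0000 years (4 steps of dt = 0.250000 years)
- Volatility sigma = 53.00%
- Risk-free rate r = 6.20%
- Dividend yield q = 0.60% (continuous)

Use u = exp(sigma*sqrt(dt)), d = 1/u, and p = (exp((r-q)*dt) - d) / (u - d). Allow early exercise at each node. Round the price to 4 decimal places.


Answer: Price = V(0,0) = 4.3133

Derivation:
dt = T/N = 0.250000
u = exp(sigma*sqrt(dt)) = 1.303431; d = 1/u = 0.767206
p = (exp((r-q)*dt) - d) / (u - d) = 0.460427
Discount per step: exp(-r*dt) = 0.984620
Stock lattice S(k, i) with i counting down-moves:
  k=0: S(0,0) = 23.3600
  k=1: S(1,0) = 30.4481; S(1,1) = 17.9219
  k=2: S(2,0) = 39.6871; S(2,1) = 23.3600; S(2,2) = 13.7498
  k=3: S(3,0) = 51.7293; S(3,1) = 30.4481; S(3,2) = 17.9219; S(3,3) = 10.5489
  k=4: S(4,0) = 67.4256; S(4,1) = 39.6871; S(4,2) = 23.3600; S(4,3) = 13.7498; S(4,4) = 8.0932
Terminal payoffs V(N, i) = max(S_T - K, 0):
  V(4,0) = 40.815626; V(4,1) = 13.077059; V(4,2) = 0.000000; V(4,3) = 0.000000; V(4,4) = 0.000000
Backward induction: V(k, i) = exp(-r*dt) * [p * V(k+1, i) + (1-p) * V(k+1, i+1)]; then take max(V_cont, immediate exercise) for American.
  V(3,0) = exp(-r*dt) * [p*40.815626 + (1-p)*13.077059] = 25.451081; exercise = 25.119342; V(3,0) = max -> 25.451081
  V(3,1) = exp(-r*dt) * [p*13.077059 + (1-p)*0.000000] = 5.928425; exercise = 3.838148; V(3,1) = max -> 5.928425
  V(3,2) = exp(-r*dt) * [p*0.000000 + (1-p)*0.000000] = 0.000000; exercise = 0.000000; V(3,2) = max -> 0.000000
  V(3,3) = exp(-r*dt) * [p*0.000000 + (1-p)*0.000000] = 0.000000; exercise = 0.000000; V(3,3) = max -> 0.000000
  V(2,0) = exp(-r*dt) * [p*25.451081 + (1-p)*5.928425] = 14.687750; exercise = 13.077059; V(2,0) = max -> 14.687750
  V(2,1) = exp(-r*dt) * [p*5.928425 + (1-p)*0.000000] = 2.687625; exercise = 0.000000; V(2,1) = max -> 2.687625
  V(2,2) = exp(-r*dt) * [p*0.000000 + (1-p)*0.000000] = 0.000000; exercise = 0.000000; V(2,2) = max -> 0.000000
  V(1,0) = exp(-r*dt) * [p*14.687750 + (1-p)*2.687625] = 8.086490; exercise = 3.838148; V(1,0) = max -> 8.086490
  V(1,1) = exp(-r*dt) * [p*2.687625 + (1-p)*0.000000] = 1.218422; exercise = 0.000000; V(1,1) = max -> 1.218422
  V(0,0) = exp(-r*dt) * [p*8.086490 + (1-p)*1.218422] = 4.313290; exercise = 0.000000; V(0,0) = max -> 4.313290


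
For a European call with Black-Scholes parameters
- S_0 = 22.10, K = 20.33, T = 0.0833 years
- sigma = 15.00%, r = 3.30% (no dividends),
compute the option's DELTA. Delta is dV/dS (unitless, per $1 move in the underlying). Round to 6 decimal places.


Answer: Delta = 0.977965

Derivation:
d1 = 2.0134154018; d2 = 1.9701227927
phi(d1) = 0.0525568771; exp(-qT) = 1.0000000000; exp(-rT) = 0.9972548748
N(d1) = 0.9779645267
Delta = exp(-qT) * N(d1) = 1.0000000000 * 0.9779645267 = 0.977965


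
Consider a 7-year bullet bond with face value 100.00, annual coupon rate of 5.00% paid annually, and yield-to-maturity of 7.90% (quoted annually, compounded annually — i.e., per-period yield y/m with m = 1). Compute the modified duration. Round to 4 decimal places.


Coupon per period c = face * coupon_rate / m = 5.000000
Periods per year m = 1; per-period yield y/m = 0.079000
Number of cashflows N = 7
Cashflows (t years, CF_t, discount factor 1/(1+y/m)^(m*t), PV):
  t = 1.0000: CF_t = 5.000000, DF = 0.926784, PV = 4.633920
  t = 2.0000: CF_t = 5.000000, DF = 0.858929, PV = 4.294643
  t = 3.0000: CF_t = 5.000000, DF = 0.796041, PV = 3.980207
  t = 4.0000: CF_t = 5.000000, DF = 0.737758, PV = 3.688792
  t = 5.0000: CF_t = 5.000000, DF = 0.683743, PV = 3.418714
  t = 6.0000: CF_t = 5.000000, DF = 0.633682, PV = 3.168410
  t = 7.0000: CF_t = 105.000000, DF = 0.587286, PV = 61.665064
Price P = sum_t PV_t = 84.849751
First compute Macaulay numerator sum_t t * PV_t:
  t * PV_t at t = 1.0000: 4.633920
  t * PV_t at t = 2.0000: 8.589287
  t * PV_t at t = 3.0000: 11.940621
  t * PV_t at t = 4.0000: 14.755170
  t * PV_t at t = 5.0000: 17.093570
  t * PV_t at t = 6.0000: 19.010458
  t * PV_t at t = 7.0000: 431.655448
Macaulay duration D = 507.678475 / 84.849751 = 5.983264
Modified duration = D / (1 + y/m) = 5.983264 / (1 + 0.079000) = 5.545194

Answer: Modified duration = 5.5452


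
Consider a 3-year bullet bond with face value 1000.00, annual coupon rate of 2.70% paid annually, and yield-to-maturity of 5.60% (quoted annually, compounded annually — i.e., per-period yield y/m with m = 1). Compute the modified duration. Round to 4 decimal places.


Coupon per period c = face * coupon_rate / m = 27.000000
Periods per year m = 1; per-period yield y/m = 0.056000
Number of cashflows N = 3
Cashflows (t years, CF_t, discount factor 1/(1+y/m)^(m*t), PV):
  t = 1.0000: CF_t = 27.000000, DF = 0.946970, PV = 25.568182
  t = 2.0000: CF_t = 27.000000, DF = 0.896752, PV = 24.212293
  t = 3.0000: CF_t = 1027.000000, DF = 0.849197, PV = 872.124906
Price P = sum_t PV_t = 921.905381
First compute Macaulay numerator sum_t t * PV_t:
  t * PV_t at t = 1.0000: 25.568182
  t * PV_t at t = 2.0000: 48.424587
  t * PV_t at t = 3.0000: 2616.374717
Macaulay duration D = 2690.367486 / 921.905381 = 2.918269
Modified duration = D / (1 + y/m) = 2.918269 / (1 + 0.056000) = 2.763512

Answer: Modified duration = 2.7635


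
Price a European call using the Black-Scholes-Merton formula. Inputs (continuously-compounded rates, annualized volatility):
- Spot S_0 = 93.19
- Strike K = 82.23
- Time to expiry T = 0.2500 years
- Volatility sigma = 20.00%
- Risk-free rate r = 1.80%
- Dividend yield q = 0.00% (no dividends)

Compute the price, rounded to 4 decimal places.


d1 = (ln(S/K) + (r - q + 0.5*sigma^2) * T) / (sigma * sqrt(T)) = 1.34620221
d2 = d1 - sigma * sqrt(T) = 1.24620221
exp(-rT) = 0.99551011; exp(-qT) = 1.00000000
C = S_0 * exp(-qT) * N(d1) - K * exp(-rT) * N(d2)
N(d1) = 0.91088134; N(d2) = 0.89365492
C = 93.1900 * 1.00000000 * 0.91088134 - 82.2300 * 0.99551011 * 0.89365492 = 11.7297

Answer: Price = 11.7297


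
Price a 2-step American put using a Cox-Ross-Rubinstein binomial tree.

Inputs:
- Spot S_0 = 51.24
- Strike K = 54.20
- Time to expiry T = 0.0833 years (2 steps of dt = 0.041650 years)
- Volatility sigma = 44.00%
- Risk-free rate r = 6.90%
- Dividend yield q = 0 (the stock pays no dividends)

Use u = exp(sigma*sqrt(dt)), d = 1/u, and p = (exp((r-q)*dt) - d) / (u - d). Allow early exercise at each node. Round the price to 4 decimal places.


Answer: Price = V(0,0) = 4.4526

Derivation:
dt = T/N = 0.041650
u = exp(sigma*sqrt(dt)) = 1.093952; d = 1/u = 0.914117
p = (exp((r-q)*dt) - d) / (u - d) = 0.493569
Discount per step: exp(-r*dt) = 0.997130
Stock lattice S(k, i) with i counting down-moves:
  k=0: S(0,0) = 51.2400
  k=1: S(1,0) = 56.0541; S(1,1) = 46.8394
  k=2: S(2,0) = 61.3205; S(2,1) = 51.2400; S(2,2) = 42.8167
Terminal payoffs V(N, i) = max(K - S_T, 0):
  V(2,0) = 0.000000; V(2,1) = 2.960000; V(2,2) = 11.383345
Backward induction: V(k, i) = exp(-r*dt) * [p * V(k+1, i) + (1-p) * V(k+1, i+1)]; then take max(V_cont, immediate exercise) for American.
  V(1,0) = exp(-r*dt) * [p*0.000000 + (1-p)*2.960000] = 1.494733; exercise = 0.000000; V(1,0) = max -> 1.494733
  V(1,1) = exp(-r*dt) * [p*2.960000 + (1-p)*11.383345] = 7.205104; exercise = 7.360643; V(1,1) = max -> 7.360643
  V(0,0) = exp(-r*dt) * [p*1.494733 + (1-p)*7.360643] = 4.452595; exercise = 2.960000; V(0,0) = max -> 4.452595


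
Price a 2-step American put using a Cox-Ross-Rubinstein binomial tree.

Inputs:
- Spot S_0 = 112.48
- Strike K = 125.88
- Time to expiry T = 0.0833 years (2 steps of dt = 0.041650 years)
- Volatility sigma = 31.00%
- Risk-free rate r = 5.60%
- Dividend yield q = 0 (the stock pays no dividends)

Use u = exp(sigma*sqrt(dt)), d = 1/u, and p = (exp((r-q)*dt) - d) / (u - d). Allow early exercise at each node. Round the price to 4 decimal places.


Answer: Price = V(0,0) = 13.4052

Derivation:
dt = T/N = 0.041650
u = exp(sigma*sqrt(dt)) = 1.065310; d = 1/u = 0.938694
p = (exp((r-q)*dt) - d) / (u - d) = 0.502631
Discount per step: exp(-r*dt) = 0.997670
Stock lattice S(k, i) with i counting down-moves:
  k=0: S(0,0) = 112.4800
  k=1: S(1,0) = 119.8261; S(1,1) = 105.5843
  k=2: S(2,0) = 127.6519; S(2,1) = 112.4800; S(2,2) = 99.1113
Terminal payoffs V(N, i) = max(K - S_T, 0):
  V(2,0) = 0.000000; V(2,1) = 13.400000; V(2,2) = 26.768669
Backward induction: V(k, i) = exp(-r*dt) * [p * V(k+1, i) + (1-p) * V(k+1, i+1)]; then take max(V_cont, immediate exercise) for American.
  V(1,0) = exp(-r*dt) * [p*0.000000 + (1-p)*13.400000] = 6.649213; exercise = 6.053932; V(1,0) = max -> 6.649213
  V(1,1) = exp(-r*dt) * [p*13.400000 + (1-p)*26.768669] = 20.002449; exercise = 20.295709; V(1,1) = max -> 20.295709
  V(0,0) = exp(-r*dt) * [p*6.649213 + (1-p)*20.295709] = 13.405249; exercise = 13.400000; V(0,0) = max -> 13.405249


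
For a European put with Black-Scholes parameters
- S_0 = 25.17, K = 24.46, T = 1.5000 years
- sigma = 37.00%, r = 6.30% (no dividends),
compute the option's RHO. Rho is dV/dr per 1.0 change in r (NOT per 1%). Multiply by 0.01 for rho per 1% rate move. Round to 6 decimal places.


d1 = 0.4982586063; d2 = 0.0451030039
phi(d1) = 0.3523714682; exp(-qT) = 1.0000000000; exp(-rT) = 0.9098277346
N(-d2) = 0.4820126036
Rho = -K*T*exp(-rT)*N(-d2) = -24.4600 * 1.5000 * 0.9098277346 * 0.4820126036 = -16.090342

Answer: Rho = -16.090342


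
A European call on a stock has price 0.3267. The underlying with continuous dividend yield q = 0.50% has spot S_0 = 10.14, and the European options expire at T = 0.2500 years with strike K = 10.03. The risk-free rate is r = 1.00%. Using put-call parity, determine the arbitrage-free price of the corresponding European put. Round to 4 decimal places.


Put-call parity: C - P = S_0 * exp(-qT) - K * exp(-rT).
S_0 * exp(-qT) = 10.1400 * 0.99875078 = 10.12733292
K * exp(-rT) = 10.0300 * 0.99750312 = 10.00495632
P = C - S*exp(-qT) + K*exp(-rT)
P = 0.3267 - 10.12733292 + 10.00495632 = 0.2043

Answer: Put price = 0.2043


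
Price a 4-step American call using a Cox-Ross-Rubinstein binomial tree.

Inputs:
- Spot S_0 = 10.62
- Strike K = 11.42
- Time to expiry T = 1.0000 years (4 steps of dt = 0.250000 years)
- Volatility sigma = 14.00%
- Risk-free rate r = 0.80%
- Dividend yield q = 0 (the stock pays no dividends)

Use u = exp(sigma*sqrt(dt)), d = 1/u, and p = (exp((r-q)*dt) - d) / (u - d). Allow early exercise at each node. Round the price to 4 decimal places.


Answer: Price = V(0,0) = 0.3539

Derivation:
dt = T/N = 0.250000
u = exp(sigma*sqrt(dt)) = 1.072508; d = 1/u = 0.932394
p = (exp((r-q)*dt) - d) / (u - d) = 0.496795
Discount per step: exp(-r*dt) = 0.998002
Stock lattice S(k, i) with i counting down-moves:
  k=0: S(0,0) = 10.6200
  k=1: S(1,0) = 11.3900; S(1,1) = 9.9020
  k=2: S(2,0) = 12.2159; S(2,1) = 10.6200; S(2,2) = 9.2326
  k=3: S(3,0) = 13.1017; S(3,1) = 11.3900; S(3,2) = 9.9020; S(3,3) = 8.6084
  k=4: S(4,0) = 14.0516; S(4,1) = 12.2159; S(4,2) = 10.6200; S(4,3) = 9.2326; S(4,4) = 8.0264
Terminal payoffs V(N, i) = max(S_T - K, 0):
  V(4,0) = 2.631639; V(4,1) = 0.795908; V(4,2) = 0.000000; V(4,3) = 0.000000; V(4,4) = 0.000000
Backward induction: V(k, i) = exp(-r*dt) * [p * V(k+1, i) + (1-p) * V(k+1, i+1)]; then take max(V_cont, immediate exercise) for American.
  V(3,0) = exp(-r*dt) * [p*2.631639 + (1-p)*0.795908] = 1.704478; exercise = 1.681661; V(3,0) = max -> 1.704478
  V(3,1) = exp(-r*dt) * [p*0.795908 + (1-p)*0.000000] = 0.394613; exercise = 0.000000; V(3,1) = max -> 0.394613
  V(3,2) = exp(-r*dt) * [p*0.000000 + (1-p)*0.000000] = 0.000000; exercise = 0.000000; V(3,2) = max -> 0.000000
  V(3,3) = exp(-r*dt) * [p*0.000000 + (1-p)*0.000000] = 0.000000; exercise = 0.000000; V(3,3) = max -> 0.000000
  V(2,0) = exp(-r*dt) * [p*1.704478 + (1-p)*0.394613] = 1.043260; exercise = 0.795908; V(2,0) = max -> 1.043260
  V(2,1) = exp(-r*dt) * [p*0.394613 + (1-p)*0.000000] = 0.195650; exercise = 0.000000; V(2,1) = max -> 0.195650
  V(2,2) = exp(-r*dt) * [p*0.000000 + (1-p)*0.000000] = 0.000000; exercise = 0.000000; V(2,2) = max -> 0.000000
  V(1,0) = exp(-r*dt) * [p*1.043260 + (1-p)*0.195650] = 0.615507; exercise = 0.000000; V(1,0) = max -> 0.615507
  V(1,1) = exp(-r*dt) * [p*0.195650 + (1-p)*0.000000] = 0.097004; exercise = 0.000000; V(1,1) = max -> 0.097004
  V(0,0) = exp(-r*dt) * [p*0.615507 + (1-p)*0.097004] = 0.353885; exercise = 0.000000; V(0,0) = max -> 0.353885


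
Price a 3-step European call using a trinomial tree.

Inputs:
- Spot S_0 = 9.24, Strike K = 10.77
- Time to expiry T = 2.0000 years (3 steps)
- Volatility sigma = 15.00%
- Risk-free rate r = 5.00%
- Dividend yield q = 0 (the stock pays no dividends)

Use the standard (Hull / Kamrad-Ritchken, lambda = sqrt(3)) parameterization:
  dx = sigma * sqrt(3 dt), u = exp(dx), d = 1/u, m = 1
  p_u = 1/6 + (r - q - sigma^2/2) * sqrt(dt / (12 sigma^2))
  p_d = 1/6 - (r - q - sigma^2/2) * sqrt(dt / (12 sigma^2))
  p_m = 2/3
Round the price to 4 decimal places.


dt = T/N = 0.666667; dx = sigma*sqrt(3*dt) = 0.212132
u = exp(dx) = 1.236311; d = 1/u = 0.808858
p_u = 0.227556, p_m = 0.666667, p_d = 0.105777
Discount per step: exp(-r*dt) = 0.967216
Stock lattice S(k, j) with j the centered position index:
  k=0: S(0,+0) = 9.2400
  k=1: S(1,-1) = 7.4738; S(1,+0) = 9.2400; S(1,+1) = 11.4235
  k=2: S(2,-2) = 6.0453; S(2,-1) = 7.4738; S(2,+0) = 9.2400; S(2,+1) = 11.4235; S(2,+2) = 14.1230
  k=3: S(3,-3) = 4.8898; S(3,-2) = 6.0453; S(3,-1) = 7.4738; S(3,+0) = 9.2400; S(3,+1) = 11.4235; S(3,+2) = 14.1230; S(3,+3) = 17.4604
Terminal payoffs V(N, j) = max(S_T - K, 0):
  V(3,-3) = 0.000000; V(3,-2) = 0.000000; V(3,-1) = 0.000000; V(3,+0) = 0.000000; V(3,+1) = 0.653515; V(3,+2) = 3.353018; V(3,+3) = 6.690444
Backward induction: V(k, j) = exp(-r*dt) * [p_u * V(k+1, j+1) + p_m * V(k+1, j) + p_d * V(k+1, j-1)]
  V(2,-2) = exp(-r*dt) * [p_u*0.000000 + p_m*0.000000 + p_d*0.000000] = 0.000000
  V(2,-1) = exp(-r*dt) * [p_u*0.000000 + p_m*0.000000 + p_d*0.000000] = 0.000000
  V(2,+0) = exp(-r*dt) * [p_u*0.653515 + p_m*0.000000 + p_d*0.000000] = 0.143836
  V(2,+1) = exp(-r*dt) * [p_u*3.353018 + p_m*0.653515 + p_d*0.000000] = 1.159380
  V(2,+2) = exp(-r*dt) * [p_u*6.690444 + p_m*3.353018 + p_d*0.653515] = 3.701464
  V(1,-1) = exp(-r*dt) * [p_u*0.143836 + p_m*0.000000 + p_d*0.000000] = 0.031658
  V(1,+0) = exp(-r*dt) * [p_u*1.159380 + p_m*0.143836 + p_d*0.000000] = 0.347922
  V(1,+1) = exp(-r*dt) * [p_u*3.701464 + p_m*1.159380 + p_d*0.143836] = 1.576975
  V(0,+0) = exp(-r*dt) * [p_u*1.576975 + p_m*0.347922 + p_d*0.031658] = 0.574669

Answer: Price = V(0,0) = 0.5747


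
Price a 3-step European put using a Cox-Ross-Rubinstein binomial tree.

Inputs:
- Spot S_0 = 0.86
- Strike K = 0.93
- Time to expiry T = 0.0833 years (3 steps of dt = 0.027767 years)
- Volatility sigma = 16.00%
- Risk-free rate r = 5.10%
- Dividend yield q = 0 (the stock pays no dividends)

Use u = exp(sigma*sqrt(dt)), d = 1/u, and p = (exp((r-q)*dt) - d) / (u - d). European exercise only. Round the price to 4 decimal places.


Answer: Price = V(0,0) = 0.0663

Derivation:
dt = T/N = 0.027767
u = exp(sigma*sqrt(dt)) = 1.027020; d = 1/u = 0.973691
p = (exp((r-q)*dt) - d) / (u - d) = 0.519908
Discount per step: exp(-r*dt) = 0.998585
Stock lattice S(k, i) with i counting down-moves:
  k=0: S(0,0) = 0.8600
  k=1: S(1,0) = 0.8832; S(1,1) = 0.8374
  k=2: S(2,0) = 0.9071; S(2,1) = 0.8600; S(2,2) = 0.8153
  k=3: S(3,0) = 0.9316; S(3,1) = 0.8832; S(3,2) = 0.8374; S(3,3) = 0.7939
Terminal payoffs V(N, i) = max(K - S_T, 0):
  V(3,0) = 0.000000; V(3,1) = 0.046763; V(3,2) = 0.092626; V(3,3) = 0.136107
Backward induction: V(k, i) = exp(-r*dt) * [p * V(k+1, i) + (1-p) * V(k+1, i+1)].
  V(2,0) = exp(-r*dt) * [p*0.000000 + (1-p)*0.046763] = 0.022419
  V(2,1) = exp(-r*dt) * [p*0.046763 + (1-p)*0.092626] = 0.068684
  V(2,2) = exp(-r*dt) * [p*0.092626 + (1-p)*0.136107] = 0.113340
  V(1,0) = exp(-r*dt) * [p*0.022419 + (1-p)*0.068684] = 0.044567
  V(1,1) = exp(-r*dt) * [p*0.068684 + (1-p)*0.113340] = 0.089996
  V(0,0) = exp(-r*dt) * [p*0.044567 + (1-p)*0.089996] = 0.066283


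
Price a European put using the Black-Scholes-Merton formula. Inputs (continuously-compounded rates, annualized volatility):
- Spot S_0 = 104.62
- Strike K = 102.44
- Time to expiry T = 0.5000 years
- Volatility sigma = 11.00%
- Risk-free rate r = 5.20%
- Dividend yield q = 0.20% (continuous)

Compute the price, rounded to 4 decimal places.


Answer: Price = 1.3567

Derivation:
d1 = (ln(S/K) + (r - q + 0.5*sigma^2) * T) / (sigma * sqrt(T)) = 0.63102822
d2 = d1 - sigma * sqrt(T) = 0.55324647
exp(-rT) = 0.97433509; exp(-qT) = 0.99900050
P = K * exp(-rT) * N(-d2) - S_0 * exp(-qT) * N(-d1)
N(-d1) = 0.26401104; N(-d2) = 0.29004732
P = 102.4400 * 0.97433509 * 0.29004732 - 104.6200 * 0.99900050 * 0.26401104 = 1.3567


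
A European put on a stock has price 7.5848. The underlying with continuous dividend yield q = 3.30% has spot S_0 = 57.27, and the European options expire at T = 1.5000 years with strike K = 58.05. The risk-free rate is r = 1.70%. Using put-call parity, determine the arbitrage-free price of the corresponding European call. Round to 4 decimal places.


Put-call parity: C - P = S_0 * exp(-qT) - K * exp(-rT).
S_0 * exp(-qT) = 57.2700 * 0.95170516 = 54.50415441
K * exp(-rT) = 58.0500 * 0.97482238 = 56.58843910
C = P + S*exp(-qT) - K*exp(-rT)
C = 7.5848 + 54.50415441 - 56.58843910 = 5.5005

Answer: Call price = 5.5005


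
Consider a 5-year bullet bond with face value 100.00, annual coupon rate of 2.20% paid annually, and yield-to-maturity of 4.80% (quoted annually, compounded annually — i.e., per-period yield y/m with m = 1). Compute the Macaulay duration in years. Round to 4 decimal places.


Answer: Macaulay duration = 4.7739 years

Derivation:
Coupon per period c = face * coupon_rate / m = 2.200000
Periods per year m = 1; per-period yield y/m = 0.048000
Number of cashflows N = 5
Cashflows (t years, CF_t, discount factor 1/(1+y/m)^(m*t), PV):
  t = 1.0000: CF_t = 2.200000, DF = 0.954198, PV = 2.099237
  t = 2.0000: CF_t = 2.200000, DF = 0.910495, PV = 2.003088
  t = 3.0000: CF_t = 2.200000, DF = 0.868793, PV = 1.911344
  t = 4.0000: CF_t = 2.200000, DF = 0.829001, PV = 1.823801
  t = 5.0000: CF_t = 102.200000, DF = 0.791031, PV = 80.843384
Price P = sum_t PV_t = 88.680854
Macaulay numerator sum_t t * PV_t:
  t * PV_t at t = 1.0000: 2.099237
  t * PV_t at t = 2.0000: 4.006177
  t * PV_t at t = 3.0000: 5.734032
  t * PV_t at t = 4.0000: 7.295206
  t * PV_t at t = 5.0000: 404.216918
Macaulay duration D = (sum_t t * PV_t) / P = 423.351569 / 88.680854 = 4.773878


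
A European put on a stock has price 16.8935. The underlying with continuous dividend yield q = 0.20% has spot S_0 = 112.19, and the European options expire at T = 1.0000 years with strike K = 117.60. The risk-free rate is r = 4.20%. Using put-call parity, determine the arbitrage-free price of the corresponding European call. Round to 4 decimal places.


Put-call parity: C - P = S_0 * exp(-qT) - K * exp(-rT).
S_0 * exp(-qT) = 112.1900 * 0.99800200 = 111.96584423
K * exp(-rT) = 117.6000 * 0.95886978 = 112.76308620
C = P + S*exp(-qT) - K*exp(-rT)
C = 16.8935 + 111.96584423 - 112.76308620 = 16.0963

Answer: Call price = 16.0963


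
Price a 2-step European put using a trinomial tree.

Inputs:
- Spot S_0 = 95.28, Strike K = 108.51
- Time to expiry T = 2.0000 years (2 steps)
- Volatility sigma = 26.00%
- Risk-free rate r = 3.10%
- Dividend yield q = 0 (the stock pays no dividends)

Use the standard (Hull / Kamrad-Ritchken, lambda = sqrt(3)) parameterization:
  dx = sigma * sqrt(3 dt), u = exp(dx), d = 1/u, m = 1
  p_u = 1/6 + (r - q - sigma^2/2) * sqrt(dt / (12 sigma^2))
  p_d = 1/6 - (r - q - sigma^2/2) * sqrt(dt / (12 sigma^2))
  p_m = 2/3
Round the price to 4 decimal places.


Answer: Price = V(0,0) = 18.2730

Derivation:
dt = T/N = 1.000000; dx = sigma*sqrt(3*dt) = 0.450333
u = exp(dx) = 1.568835; d = 1/u = 0.637416
p_u = 0.163558, p_m = 0.666667, p_d = 0.169775
Discount per step: exp(-r*dt) = 0.969476
Stock lattice S(k, j) with j the centered position index:
  k=0: S(0,+0) = 95.2800
  k=1: S(1,-1) = 60.7330; S(1,+0) = 95.2800; S(1,+1) = 149.4786
  k=2: S(2,-2) = 38.7122; S(2,-1) = 60.7330; S(2,+0) = 95.2800; S(2,+1) = 149.4786; S(2,+2) = 234.5072
Terminal payoffs V(N, j) = max(K - S_T, 0):
  V(2,-2) = 69.797850; V(2,-1) = 47.777030; V(2,+0) = 13.230000; V(2,+1) = 0.000000; V(2,+2) = 0.000000
Backward induction: V(k, j) = exp(-r*dt) * [p_u * V(k+1, j+1) + p_m * V(k+1, j) + p_d * V(k+1, j-1)]
  V(1,-1) = exp(-r*dt) * [p_u*13.230000 + p_m*47.777030 + p_d*69.797850] = 44.465178
  V(1,+0) = exp(-r*dt) * [p_u*0.000000 + p_m*13.230000 + p_d*47.777030] = 16.414548
  V(1,+1) = exp(-r*dt) * [p_u*0.000000 + p_m*0.000000 + p_d*13.230000] = 2.177568
  V(0,+0) = exp(-r*dt) * [p_u*2.177568 + p_m*16.414548 + p_d*44.465178] = 18.272954


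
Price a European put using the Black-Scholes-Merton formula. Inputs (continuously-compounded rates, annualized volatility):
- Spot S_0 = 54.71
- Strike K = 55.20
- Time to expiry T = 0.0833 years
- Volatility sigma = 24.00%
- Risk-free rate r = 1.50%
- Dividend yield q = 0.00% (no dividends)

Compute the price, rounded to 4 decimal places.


d1 = (ln(S/K) + (r - q + 0.5*sigma^2) * T) / (sigma * sqrt(T)) = -0.07605087
d2 = d1 - sigma * sqrt(T) = -0.14531905
exp(-rT) = 0.99875128; exp(-qT) = 1.00000000
P = K * exp(-rT) * N(-d2) - S_0 * exp(-qT) * N(-d1)
N(-d1) = 0.53031069; N(-d2) = 0.55777051
P = 55.2000 * 0.99875128 * 0.55777051 - 54.7100 * 1.00000000 * 0.53031069 = 1.7372

Answer: Price = 1.7372


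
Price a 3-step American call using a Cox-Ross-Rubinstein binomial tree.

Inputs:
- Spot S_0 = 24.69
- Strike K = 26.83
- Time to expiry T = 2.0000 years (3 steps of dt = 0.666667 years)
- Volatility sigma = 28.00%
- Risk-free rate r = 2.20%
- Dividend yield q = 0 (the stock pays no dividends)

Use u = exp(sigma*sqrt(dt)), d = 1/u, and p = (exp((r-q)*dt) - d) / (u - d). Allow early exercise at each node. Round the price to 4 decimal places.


dt = T/N = 0.666667
u = exp(sigma*sqrt(dt)) = 1.256863; d = 1/u = 0.795632
p = (exp((r-q)*dt) - d) / (u - d) = 0.475126
Discount per step: exp(-r*dt) = 0.985440
Stock lattice S(k, i) with i counting down-moves:
  k=0: S(0,0) = 24.6900
  k=1: S(1,0) = 31.0320; S(1,1) = 19.6441
  k=2: S(2,0) = 39.0029; S(2,1) = 24.6900; S(2,2) = 15.6295
  k=3: S(3,0) = 49.0213; S(3,1) = 31.0320; S(3,2) = 19.6441; S(3,3) = 12.4353
Terminal payoffs V(N, i) = max(S_T - K, 0):
  V(3,0) = 22.191326; V(3,1) = 4.201951; V(3,2) = 0.000000; V(3,3) = 0.000000
Backward induction: V(k, i) = exp(-r*dt) * [p * V(k+1, i) + (1-p) * V(k+1, i+1)]; then take max(V_cont, immediate exercise) for American.
  V(2,0) = exp(-r*dt) * [p*22.191326 + (1-p)*4.201951] = 12.563550; exercise = 12.172915; V(2,0) = max -> 12.563550
  V(2,1) = exp(-r*dt) * [p*4.201951 + (1-p)*0.000000] = 1.967389; exercise = 0.000000; V(2,1) = max -> 1.967389
  V(2,2) = exp(-r*dt) * [p*0.000000 + (1-p)*0.000000] = 0.000000; exercise = 0.000000; V(2,2) = max -> 0.000000
  V(1,0) = exp(-r*dt) * [p*12.563550 + (1-p)*1.967389] = 6.899957; exercise = 4.201951; V(1,0) = max -> 6.899957
  V(1,1) = exp(-r*dt) * [p*1.967389 + (1-p)*0.000000] = 0.921148; exercise = 0.000000; V(1,1) = max -> 0.921148
  V(0,0) = exp(-r*dt) * [p*6.899957 + (1-p)*0.921148] = 3.707066; exercise = 0.000000; V(0,0) = max -> 3.707066

Answer: Price = V(0,0) = 3.7071


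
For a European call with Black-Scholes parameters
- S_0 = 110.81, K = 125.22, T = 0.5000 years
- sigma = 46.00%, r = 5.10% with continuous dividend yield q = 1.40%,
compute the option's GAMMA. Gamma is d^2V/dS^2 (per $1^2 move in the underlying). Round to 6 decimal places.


Answer: Gamma = 0.010858

Derivation:
d1 = -0.1563479726; d2 = -0.4816170920
phi(d1) = 0.3940959476; exp(-qT) = 0.9930244429; exp(-rT) = 0.9748223790
Gamma = exp(-qT) * phi(d1) / (S * sigma * sqrt(T)) = 0.9930244429 * 0.3940959476 / (110.8100 * 0.4600 * 0.7071067812) = 0.010858


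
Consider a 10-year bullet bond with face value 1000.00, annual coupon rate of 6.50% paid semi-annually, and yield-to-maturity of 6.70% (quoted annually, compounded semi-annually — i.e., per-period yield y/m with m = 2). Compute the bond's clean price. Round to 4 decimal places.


Coupon per period c = face * coupon_rate / m = 32.500000
Periods per year m = 2; per-period yield y/m = 0.033500
Number of cashflows N = 20
Cashflows (t years, CF_t, discount factor 1/(1+y/m)^(m*t), PV):
  t = 0.5000: CF_t = 32.500000, DF = 0.967586, PV = 31.446541
  t = 1.0000: CF_t = 32.500000, DF = 0.936222, PV = 30.427229
  t = 1.5000: CF_t = 32.500000, DF = 0.905876, PV = 29.440957
  t = 2.0000: CF_t = 32.500000, DF = 0.876512, PV = 28.486654
  t = 2.5000: CF_t = 32.500000, DF = 0.848101, PV = 27.563284
  t = 3.0000: CF_t = 32.500000, DF = 0.820611, PV = 26.669844
  t = 3.5000: CF_t = 32.500000, DF = 0.794011, PV = 25.805364
  t = 4.0000: CF_t = 32.500000, DF = 0.768274, PV = 24.968906
  t = 4.5000: CF_t = 32.500000, DF = 0.743371, PV = 24.159561
  t = 5.0000: CF_t = 32.500000, DF = 0.719275, PV = 23.376450
  t = 5.5000: CF_t = 32.500000, DF = 0.695961, PV = 22.618722
  t = 6.0000: CF_t = 32.500000, DF = 0.673402, PV = 21.885556
  t = 6.5000: CF_t = 32.500000, DF = 0.651574, PV = 21.176155
  t = 7.0000: CF_t = 32.500000, DF = 0.630454, PV = 20.489748
  t = 7.5000: CF_t = 32.500000, DF = 0.610018, PV = 19.825591
  t = 8.0000: CF_t = 32.500000, DF = 0.590245, PV = 19.182962
  t = 8.5000: CF_t = 32.500000, DF = 0.571113, PV = 18.561163
  t = 9.0000: CF_t = 32.500000, DF = 0.552601, PV = 17.959519
  t = 9.5000: CF_t = 32.500000, DF = 0.534689, PV = 17.377377
  t = 10.0000: CF_t = 1032.500000, DF = 0.517357, PV = 534.171165
Price P = sum_t PV_t = 985.592748

Answer: Price = 985.5927


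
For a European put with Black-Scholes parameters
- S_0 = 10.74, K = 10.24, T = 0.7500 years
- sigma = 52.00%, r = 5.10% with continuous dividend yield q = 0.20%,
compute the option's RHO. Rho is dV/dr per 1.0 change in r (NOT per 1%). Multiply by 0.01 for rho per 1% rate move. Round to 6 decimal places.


Answer: Rho = -3.807034

Derivation:
d1 = 0.4126355005; d2 = -0.0376977095
phi(d1) = 0.3663842762; exp(-qT) = 0.9985011244; exp(-rT) = 0.9624722927
N(-d2) = 0.5150356489
Rho = -K*T*exp(-rT)*N(-d2) = -10.2400 * 0.7500 * 0.9624722927 * 0.5150356489 = -3.807034


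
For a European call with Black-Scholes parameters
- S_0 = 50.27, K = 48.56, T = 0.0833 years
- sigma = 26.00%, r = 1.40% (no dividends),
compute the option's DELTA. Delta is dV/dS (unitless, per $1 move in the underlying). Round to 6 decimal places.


d1 = 0.5142564274; d2 = 0.4392159050
phi(d1) = 0.3495291312; exp(-qT) = 1.0000000000; exp(-rT) = 0.9988344797
N(d1) = 0.6964636394
Delta = exp(-qT) * N(d1) = 1.0000000000 * 0.6964636394 = 0.696464

Answer: Delta = 0.696464


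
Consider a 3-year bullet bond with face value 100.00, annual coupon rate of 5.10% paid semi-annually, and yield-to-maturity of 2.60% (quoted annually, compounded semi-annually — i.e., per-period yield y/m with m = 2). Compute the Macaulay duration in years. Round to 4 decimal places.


Answer: Macaulay duration = 2.8268 years

Derivation:
Coupon per period c = face * coupon_rate / m = 2.550000
Periods per year m = 2; per-period yield y/m = 0.013000
Number of cashflows N = 6
Cashflows (t years, CF_t, discount factor 1/(1+y/m)^(m*t), PV):
  t = 0.5000: CF_t = 2.550000, DF = 0.987167, PV = 2.517275
  t = 1.0000: CF_t = 2.550000, DF = 0.974498, PV = 2.484971
  t = 1.5000: CF_t = 2.550000, DF = 0.961992, PV = 2.453081
  t = 2.0000: CF_t = 2.550000, DF = 0.949647, PV = 2.421600
  t = 2.5000: CF_t = 2.550000, DF = 0.937460, PV = 2.390523
  t = 3.0000: CF_t = 102.550000, DF = 0.925429, PV = 94.902793
Price P = sum_t PV_t = 107.170243
Macaulay numerator sum_t t * PV_t:
  t * PV_t at t = 0.5000: 1.258638
  t * PV_t at t = 1.0000: 2.484971
  t * PV_t at t = 1.5000: 3.679621
  t * PV_t at t = 2.0000: 4.843200
  t * PV_t at t = 2.5000: 5.976308
  t * PV_t at t = 3.0000: 284.708378
Macaulay duration D = (sum_t t * PV_t) / P = 302.951115 / 107.170243 = 2.826821


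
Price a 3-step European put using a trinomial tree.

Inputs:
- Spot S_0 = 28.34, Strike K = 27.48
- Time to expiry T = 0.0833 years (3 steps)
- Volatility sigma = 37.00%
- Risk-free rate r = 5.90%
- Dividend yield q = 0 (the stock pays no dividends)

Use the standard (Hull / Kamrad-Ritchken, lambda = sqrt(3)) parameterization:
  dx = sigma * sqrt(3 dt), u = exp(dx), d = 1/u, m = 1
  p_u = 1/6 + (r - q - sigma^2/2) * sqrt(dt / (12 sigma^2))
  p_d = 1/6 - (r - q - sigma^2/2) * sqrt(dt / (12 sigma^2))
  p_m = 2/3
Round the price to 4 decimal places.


Answer: Price = V(0,0) = 0.7659

Derivation:
dt = T/N = 0.027767; dx = sigma*sqrt(3*dt) = 0.106788
u = exp(dx) = 1.112699; d = 1/u = 0.898716
p_u = 0.165438, p_m = 0.666667, p_d = 0.167895
Discount per step: exp(-r*dt) = 0.998363
Stock lattice S(k, j) with j the centered position index:
  k=0: S(0,+0) = 28.3400
  k=1: S(1,-1) = 25.4696; S(1,+0) = 28.3400; S(1,+1) = 31.5339
  k=2: S(2,-2) = 22.8899; S(2,-1) = 25.4696; S(2,+0) = 28.3400; S(2,+1) = 31.5339; S(2,+2) = 35.0877
  k=3: S(3,-3) = 20.5715; S(3,-2) = 22.8899; S(3,-1) = 25.4696; S(3,+0) = 28.3400; S(3,+1) = 31.5339; S(3,+2) = 35.0877; S(3,+3) = 39.0421
Terminal payoffs V(N, j) = max(K - S_T, 0):
  V(3,-3) = 6.908453; V(3,-2) = 4.590063; V(3,-1) = 2.010395; V(3,+0) = 0.000000; V(3,+1) = 0.000000; V(3,+2) = 0.000000; V(3,+3) = 0.000000
Backward induction: V(k, j) = exp(-r*dt) * [p_u * V(k+1, j+1) + p_m * V(k+1, j) + p_d * V(k+1, j-1)]
  V(2,-2) = exp(-r*dt) * [p_u*2.010395 + p_m*4.590063 + p_d*6.908453] = 4.545082
  V(2,-1) = exp(-r*dt) * [p_u*0.000000 + p_m*2.010395 + p_d*4.590063] = 2.107457
  V(2,+0) = exp(-r*dt) * [p_u*0.000000 + p_m*0.000000 + p_d*2.010395] = 0.336983
  V(2,+1) = exp(-r*dt) * [p_u*0.000000 + p_m*0.000000 + p_d*0.000000] = 0.000000
  V(2,+2) = exp(-r*dt) * [p_u*0.000000 + p_m*0.000000 + p_d*0.000000] = 0.000000
  V(1,-1) = exp(-r*dt) * [p_u*0.336983 + p_m*2.107457 + p_d*4.545082] = 2.220179
  V(1,+0) = exp(-r*dt) * [p_u*0.000000 + p_m*0.336983 + p_d*2.107457] = 0.577541
  V(1,+1) = exp(-r*dt) * [p_u*0.000000 + p_m*0.000000 + p_d*0.336983] = 0.056485
  V(0,+0) = exp(-r*dt) * [p_u*0.056485 + p_m*0.577541 + p_d*2.220179] = 0.765874


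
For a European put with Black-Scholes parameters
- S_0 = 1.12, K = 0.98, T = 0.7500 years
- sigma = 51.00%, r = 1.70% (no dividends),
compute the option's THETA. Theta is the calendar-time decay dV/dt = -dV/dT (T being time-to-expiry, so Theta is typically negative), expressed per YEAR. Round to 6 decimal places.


d1 = 0.5520349149; d2 = 0.1103619589
phi(d1) = 0.3425595366; exp(-qT) = 1.0000000000; exp(-rT) = 0.9873309369
Theta = -S*exp(-qT)*phi(d1)*sigma/(2*sqrt(T)) + r*K*exp(-rT)*N(-d2) - q*S*exp(-qT)*N(-d1)
N(-d1) = 0.2904622161; N(-d2) = 0.4560611606; sqrt(T) = 0.8660254038
Term 1 = -1.1200 * 1.0000000000 * 0.3425595366 * 0.5100 / (2 * 0.8660254038) = -0.1129701314
Term 2 = 0.0170 * 0.9800 * 0.9873309369 * 0.4560611606 = 0.0075017197
Term 3 = 0 (no dividend yield, q = 0)
Theta = -0.1129701314 + (0.0075017197) + (0.0000000000) = -0.105468

Answer: Theta = -0.105468


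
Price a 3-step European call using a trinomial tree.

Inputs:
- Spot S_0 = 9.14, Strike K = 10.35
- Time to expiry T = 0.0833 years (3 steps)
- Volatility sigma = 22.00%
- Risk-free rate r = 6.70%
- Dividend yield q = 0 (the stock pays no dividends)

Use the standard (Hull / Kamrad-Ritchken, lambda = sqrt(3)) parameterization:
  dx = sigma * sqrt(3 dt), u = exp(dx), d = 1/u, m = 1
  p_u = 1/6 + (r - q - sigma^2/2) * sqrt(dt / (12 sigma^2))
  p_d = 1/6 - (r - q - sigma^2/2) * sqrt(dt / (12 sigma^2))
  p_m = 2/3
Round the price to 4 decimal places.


Answer: Price = V(0,0) = 0.0055

Derivation:
dt = T/N = 0.027767; dx = sigma*sqrt(3*dt) = 0.063496
u = exp(dx) = 1.065555; d = 1/u = 0.938478
p_u = 0.176025, p_m = 0.666667, p_d = 0.157308
Discount per step: exp(-r*dt) = 0.998141
Stock lattice S(k, j) with j the centered position index:
  k=0: S(0,+0) = 9.1400
  k=1: S(1,-1) = 8.5777; S(1,+0) = 9.1400; S(1,+1) = 9.7392
  k=2: S(2,-2) = 8.0500; S(2,-1) = 8.5777; S(2,+0) = 9.1400; S(2,+1) = 9.7392; S(2,+2) = 10.3776
  k=3: S(3,-3) = 7.5547; S(3,-2) = 8.0500; S(3,-1) = 8.5777; S(3,+0) = 9.1400; S(3,+1) = 9.7392; S(3,+2) = 10.3776; S(3,+3) = 11.0579
Terminal payoffs V(N, j) = max(S_T - K, 0):
  V(3,-3) = 0.000000; V(3,-2) = 0.000000; V(3,-1) = 0.000000; V(3,+0) = 0.000000; V(3,+1) = 0.000000; V(3,+2) = 0.027625; V(3,+3) = 0.707931
Backward induction: V(k, j) = exp(-r*dt) * [p_u * V(k+1, j+1) + p_m * V(k+1, j) + p_d * V(k+1, j-1)]
  V(2,-2) = exp(-r*dt) * [p_u*0.000000 + p_m*0.000000 + p_d*0.000000] = 0.000000
  V(2,-1) = exp(-r*dt) * [p_u*0.000000 + p_m*0.000000 + p_d*0.000000] = 0.000000
  V(2,+0) = exp(-r*dt) * [p_u*0.000000 + p_m*0.000000 + p_d*0.000000] = 0.000000
  V(2,+1) = exp(-r*dt) * [p_u*0.027625 + p_m*0.000000 + p_d*0.000000] = 0.004854
  V(2,+2) = exp(-r*dt) * [p_u*0.707931 + p_m*0.027625 + p_d*0.000000] = 0.142764
  V(1,-1) = exp(-r*dt) * [p_u*0.000000 + p_m*0.000000 + p_d*0.000000] = 0.000000
  V(1,+0) = exp(-r*dt) * [p_u*0.004854 + p_m*0.000000 + p_d*0.000000] = 0.000853
  V(1,+1) = exp(-r*dt) * [p_u*0.142764 + p_m*0.004854 + p_d*0.000000] = 0.028313
  V(0,+0) = exp(-r*dt) * [p_u*0.028313 + p_m*0.000853 + p_d*0.000000] = 0.005542


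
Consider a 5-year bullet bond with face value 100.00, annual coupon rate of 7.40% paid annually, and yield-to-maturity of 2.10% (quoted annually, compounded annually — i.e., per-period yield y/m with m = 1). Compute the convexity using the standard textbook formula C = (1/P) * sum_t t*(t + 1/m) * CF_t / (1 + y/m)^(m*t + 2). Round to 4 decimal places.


Answer: Convexity = 24.4275

Derivation:
Coupon per period c = face * coupon_rate / m = 7.400000
Periods per year m = 1; per-period yield y/m = 0.021000
Number of cashflows N = 5
Cashflows (t years, CF_t, discount factor 1/(1+y/m)^(m*t), PV):
  t = 1.0000: CF_t = 7.400000, DF = 0.979432, PV = 7.247796
  t = 2.0000: CF_t = 7.400000, DF = 0.959287, PV = 7.098723
  t = 3.0000: CF_t = 7.400000, DF = 0.939556, PV = 6.952716
  t = 4.0000: CF_t = 7.400000, DF = 0.920231, PV = 6.809712
  t = 5.0000: CF_t = 107.400000, DF = 0.901304, PV = 96.800048
Price P = sum_t PV_t = 124.908995
Convexity numerator sum_t t*(t + 1/m) * CF_t / (1+y/m)^(m*t + 2):
  t = 1.0000: term = 13.905432
  t = 2.0000: term = 40.858273
  t = 3.0000: term = 80.035794
  t = 4.0000: term = 130.649353
  t = 5.0000: term = 2785.770541
Convexity = (1/P) * sum = 3051.219392 / 124.908995 = 24.427539


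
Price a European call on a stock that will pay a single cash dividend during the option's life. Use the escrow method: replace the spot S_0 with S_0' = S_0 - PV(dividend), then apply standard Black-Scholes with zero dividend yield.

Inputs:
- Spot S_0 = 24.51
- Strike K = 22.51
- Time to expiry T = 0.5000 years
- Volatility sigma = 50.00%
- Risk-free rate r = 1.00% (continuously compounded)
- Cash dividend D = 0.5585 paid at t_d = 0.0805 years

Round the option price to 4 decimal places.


PV(D) = D * exp(-r * t_d) = 0.5585 * 0.99919532 = 0.55805059
S_0' = S_0 - PV(D) = 24.5100 - 0.55805059 = 23.95194941
d1 = (ln(S_0'/K) + (r + sigma^2/2)*T) / (sigma*sqrt(T)) = 0.36653604
d2 = d1 - sigma*sqrt(T) = 0.01298265
exp(-rT) = 0.99501248
N(d1) = 0.64301744; N(d2) = 0.50517918
C = S_0' * N(d1) - K * exp(-rT) * N(d2) = 23.95194941 * 0.64301744 - 22.5100 * 0.99501248 * 0.50517918 = 4.0867

Answer: Price = 4.0867


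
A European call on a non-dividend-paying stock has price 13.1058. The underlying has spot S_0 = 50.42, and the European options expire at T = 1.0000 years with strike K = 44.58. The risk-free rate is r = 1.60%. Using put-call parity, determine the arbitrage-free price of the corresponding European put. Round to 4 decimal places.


Put-call parity: C - P = S_0 * exp(-qT) - K * exp(-rT).
S_0 * exp(-qT) = 50.4200 * 1.00000000 = 50.42000000
K * exp(-rT) = 44.5800 * 0.98412732 = 43.87239593
P = C - S*exp(-qT) + K*exp(-rT)
P = 13.1058 - 50.42000000 + 43.87239593 = 6.5582

Answer: Put price = 6.5582


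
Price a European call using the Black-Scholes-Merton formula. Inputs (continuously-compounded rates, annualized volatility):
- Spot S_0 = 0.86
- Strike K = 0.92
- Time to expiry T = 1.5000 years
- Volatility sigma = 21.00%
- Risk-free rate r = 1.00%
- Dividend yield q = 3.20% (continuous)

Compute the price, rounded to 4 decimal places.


d1 = (ln(S/K) + (r - q + 0.5*sigma^2) * T) / (sigma * sqrt(T)) = -0.26192542
d2 = d1 - sigma * sqrt(T) = -0.51912184
exp(-rT) = 0.98511194; exp(-qT) = 0.95313379
C = S_0 * exp(-qT) * N(d1) - K * exp(-rT) * N(d2)
N(d1) = 0.39668947; N(d2) = 0.30183789
C = 0.8600 * 0.95313379 * 0.39668947 - 0.9200 * 0.98511194 * 0.30183789 = 0.0516

Answer: Price = 0.0516


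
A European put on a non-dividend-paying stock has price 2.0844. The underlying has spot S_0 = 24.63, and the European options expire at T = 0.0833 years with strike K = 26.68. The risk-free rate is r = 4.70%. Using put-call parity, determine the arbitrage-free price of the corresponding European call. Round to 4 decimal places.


Answer: Call price = 0.1387

Derivation:
Put-call parity: C - P = S_0 * exp(-qT) - K * exp(-rT).
S_0 * exp(-qT) = 24.6300 * 1.00000000 = 24.63000000
K * exp(-rT) = 26.6800 * 0.99609255 = 26.57574934
C = P + S*exp(-qT) - K*exp(-rT)
C = 2.0844 + 24.63000000 - 26.57574934 = 0.1387


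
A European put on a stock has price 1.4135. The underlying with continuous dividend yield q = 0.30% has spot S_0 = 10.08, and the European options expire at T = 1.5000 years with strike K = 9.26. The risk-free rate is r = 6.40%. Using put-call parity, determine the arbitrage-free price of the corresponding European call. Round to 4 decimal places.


Put-call parity: C - P = S_0 * exp(-qT) - K * exp(-rT).
S_0 * exp(-qT) = 10.0800 * 0.99551011 = 10.03474191
K * exp(-rT) = 9.2600 * 0.90846402 = 8.41237679
C = P + S*exp(-qT) - K*exp(-rT)
C = 1.4135 + 10.03474191 - 8.41237679 = 3.0359

Answer: Call price = 3.0359


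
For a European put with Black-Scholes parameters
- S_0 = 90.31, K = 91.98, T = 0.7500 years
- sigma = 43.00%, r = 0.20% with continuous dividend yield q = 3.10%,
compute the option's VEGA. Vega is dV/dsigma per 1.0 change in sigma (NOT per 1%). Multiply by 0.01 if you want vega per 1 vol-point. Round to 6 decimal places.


Answer: Vega = 30.390522

Derivation:
d1 = 0.0785855194; d2 = -0.2938054042
phi(d1) = 0.3977123097; exp(-qT) = 0.9770181987; exp(-rT) = 0.9985011244
Vega = S * exp(-qT) * phi(d1) * sqrt(T) = 90.3100 * 0.9770181987 * 0.3977123097 * 0.8660254038 = 30.390522


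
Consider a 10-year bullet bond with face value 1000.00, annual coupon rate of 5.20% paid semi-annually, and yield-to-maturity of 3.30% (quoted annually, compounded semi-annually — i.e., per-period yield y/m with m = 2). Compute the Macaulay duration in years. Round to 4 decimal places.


Coupon per period c = face * coupon_rate / m = 26.000000
Periods per year m = 2; per-period yield y/m = 0.016500
Number of cashflows N = 20
Cashflows (t years, CF_t, discount factor 1/(1+y/m)^(m*t), PV):
  t = 0.5000: CF_t = 26.000000, DF = 0.983768, PV = 25.577964
  t = 1.0000: CF_t = 26.000000, DF = 0.967799, PV = 25.162778
  t = 1.5000: CF_t = 26.000000, DF = 0.952090, PV = 24.754331
  t = 2.0000: CF_t = 26.000000, DF = 0.936635, PV = 24.352515
  t = 2.5000: CF_t = 26.000000, DF = 0.921432, PV = 23.957221
  t = 3.0000: CF_t = 26.000000, DF = 0.906475, PV = 23.568343
  t = 3.5000: CF_t = 26.000000, DF = 0.891761, PV = 23.185778
  t = 4.0000: CF_t = 26.000000, DF = 0.877285, PV = 22.809422
  t = 4.5000: CF_t = 26.000000, DF = 0.863045, PV = 22.439176
  t = 5.0000: CF_t = 26.000000, DF = 0.849036, PV = 22.074939
  t = 5.5000: CF_t = 26.000000, DF = 0.835254, PV = 21.716615
  t = 6.0000: CF_t = 26.000000, DF = 0.821696, PV = 21.364107
  t = 6.5000: CF_t = 26.000000, DF = 0.808359, PV = 21.017322
  t = 7.0000: CF_t = 26.000000, DF = 0.795237, PV = 20.676165
  t = 7.5000: CF_t = 26.000000, DF = 0.782329, PV = 20.340546
  t = 8.0000: CF_t = 26.000000, DF = 0.769630, PV = 20.010375
  t = 8.5000: CF_t = 26.000000, DF = 0.757137, PV = 19.685563
  t = 9.0000: CF_t = 26.000000, DF = 0.744847, PV = 19.366023
  t = 9.5000: CF_t = 26.000000, DF = 0.732757, PV = 19.051671
  t = 10.0000: CF_t = 1026.000000, DF = 0.720862, PV = 739.604766
Price P = sum_t PV_t = 1160.715619
Macaulay numerator sum_t t * PV_t:
  t * PV_t at t = 0.5000: 12.788982
  t * PV_t at t = 1.0000: 25.162778
  t * PV_t at t = 1.5000: 37.131497
  t * PV_t at t = 2.0000: 48.705030
  t * PV_t at t = 2.5000: 59.893052
  t * PV_t at t = 3.0000: 70.705029
  t * PV_t at t = 3.5000: 81.150222
  t * PV_t at t = 4.0000: 91.237689
  t * PV_t at t = 4.5000: 100.976291
  t * PV_t at t = 5.0000: 110.374697
  t * PV_t at t = 5.5000: 119.441383
  t * PV_t at t = 6.0000: 128.184644
  t * PV_t at t = 6.5000: 136.612590
  t * PV_t at t = 7.0000: 144.733154
  t * PV_t at t = 7.5000: 152.554094
  t * PV_t at t = 8.0000: 160.082997
  t * PV_t at t = 8.5000: 167.327285
  t * PV_t at t = 9.0000: 174.294211
  t * PV_t at t = 9.5000: 180.990874
  t * PV_t at t = 10.0000: 7396.047664
Macaulay duration D = (sum_t t * PV_t) / P = 9398.394162 / 1160.715619 = 8.097069

Answer: Macaulay duration = 8.0971 years
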